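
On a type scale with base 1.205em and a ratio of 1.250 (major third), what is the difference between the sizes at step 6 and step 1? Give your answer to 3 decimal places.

3.090em

Step 1: 1.205 × 1.250 = 1.50625em
Step 6: 1.205 × 1.250⁶ = 4.59671em
Difference: 4.59671 − 1.50625 = 3.09046em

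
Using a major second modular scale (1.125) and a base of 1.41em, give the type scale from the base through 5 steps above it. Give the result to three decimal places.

Step 0: 1.41em
Step 1: 1.41 × 1.125 = 1.586
Step 2: 1.41 × 1.125² = 1.785
Step 3: 1.41 × 1.125³ = 2.008
Step 4: 1.41 × 1.125⁴ = 2.259
Step 5: 1.41 × 1.125⁵ = 2.541

1.410em, 1.586em, 1.785em, 2.008em, 2.259em, 2.541em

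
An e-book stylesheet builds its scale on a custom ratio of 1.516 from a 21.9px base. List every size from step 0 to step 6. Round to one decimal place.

Step 0: 21.9px
Step 1: 21.9 × 1.516 = 33.2
Step 2: 21.9 × 1.516² = 50.3
Step 3: 21.9 × 1.516³ = 76.3
Step 4: 21.9 × 1.516⁴ = 115.7
Step 5: 21.9 × 1.516⁵ = 175.4
Step 6: 21.9 × 1.516⁶ = 265.9

21.9px, 33.2px, 50.3px, 76.3px, 115.7px, 175.4px, 265.9px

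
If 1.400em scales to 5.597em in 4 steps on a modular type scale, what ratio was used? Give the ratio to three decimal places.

1.414

The ratio satisfies 1.400 × r⁴ = 5.597, so r = (5.597 / 1.400)^(1/4).
r = 3.9979^(1/4) ≈ 1.4140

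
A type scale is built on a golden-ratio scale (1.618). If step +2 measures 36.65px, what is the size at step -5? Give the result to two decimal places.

The gap is -5 − (2) = -7 steps, so the factor is 1.618^-7.
36.65 ÷ 1.618⁷ = 36.65 ÷ 29.03017 ≈ 1.262

1.26px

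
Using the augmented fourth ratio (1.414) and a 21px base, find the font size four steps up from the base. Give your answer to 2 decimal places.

Every step multiplies by the scale ratio.
21.0 × 1.414⁴ = 21.0 × 3.99758 ≈ 83.95

83.95px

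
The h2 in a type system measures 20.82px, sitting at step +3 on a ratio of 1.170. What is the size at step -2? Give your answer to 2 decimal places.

Moving from step +3 to step -2 is 5 steps down, so divide by r⁵.
20.82 ÷ 1.170⁵ = 20.82 ÷ 2.19245 ≈ 9.496

9.50px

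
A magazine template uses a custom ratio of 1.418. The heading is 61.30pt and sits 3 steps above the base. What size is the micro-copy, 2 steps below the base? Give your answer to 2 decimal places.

61.30 ÷ 1.418⁵ = 61.30 ÷ 5.73299 ≈ 10.693

10.69pt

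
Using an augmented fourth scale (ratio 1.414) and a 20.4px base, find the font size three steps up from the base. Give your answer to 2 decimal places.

57.67px

20.4 × 1.414³ = 20.4 × 2.82715 ≈ 57.67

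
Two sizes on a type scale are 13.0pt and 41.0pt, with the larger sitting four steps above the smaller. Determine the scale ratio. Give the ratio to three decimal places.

r⁴ = 41.0 / 13.0, so r = (41.0/13.0)^(1/4).
r = 3.1538^(1/4) ≈ 1.3326

1.333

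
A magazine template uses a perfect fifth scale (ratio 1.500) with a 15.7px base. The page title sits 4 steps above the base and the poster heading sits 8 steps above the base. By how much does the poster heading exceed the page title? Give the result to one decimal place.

Step 4: 15.7 × 1.500⁴ = 79.481px
Step 8: 15.7 × 1.500⁸ = 402.374px
Difference: 402.374 − 79.481 = 322.893px

322.9px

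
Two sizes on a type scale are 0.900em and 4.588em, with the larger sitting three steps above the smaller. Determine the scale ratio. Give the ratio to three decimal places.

1.721

The ratio satisfies 0.900 × r³ = 4.588, so r = (4.588 / 0.900)^(1/3).
r = 5.0978^(1/3) ≈ 1.7211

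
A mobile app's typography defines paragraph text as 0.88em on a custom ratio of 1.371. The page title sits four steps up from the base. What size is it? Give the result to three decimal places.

3.109em

Each step on a modular scale multiplies by the ratio, so the size n steps from the base is base × ratioⁿ.
0.88 × 1.371⁴ = 0.88 × 3.53305 ≈ 3.109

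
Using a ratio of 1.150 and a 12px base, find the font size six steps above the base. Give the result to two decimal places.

27.76px

Each step on a modular scale multiplies by the ratio, so the size n steps from the base is base × ratioⁿ.
12.0 × 1.150⁶ = 12.0 × 2.31306 ≈ 27.76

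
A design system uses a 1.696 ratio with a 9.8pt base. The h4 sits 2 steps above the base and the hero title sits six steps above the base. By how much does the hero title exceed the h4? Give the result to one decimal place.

205.0pt

Step 2: 9.8 × 1.696² = 28.189pt
Step 6: 9.8 × 1.696⁶ = 233.228pt
Difference: 233.228 − 28.189 = 205.039pt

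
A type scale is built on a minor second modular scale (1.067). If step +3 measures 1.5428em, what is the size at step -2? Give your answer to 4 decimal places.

Moving from step +3 to step -2 is 5 steps down, so divide by r⁵.
1.5428 ÷ 1.067⁵ = 1.5428 ÷ 1.38300 ≈ 1.1155

1.1155em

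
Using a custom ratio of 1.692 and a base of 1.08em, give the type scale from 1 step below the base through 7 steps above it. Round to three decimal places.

Step -1: 1.08 ÷ 1.692 = 0.638
Step 0: 1.08em
Step 1: 1.08 × 1.692 = 1.827
Step 2: 1.08 × 1.692² = 3.092
Step 3: 1.08 × 1.692³ = 5.231
Step 4: 1.08 × 1.692⁴ = 8.852
Step 5: 1.08 × 1.692⁵ = 14.977
Step 6: 1.08 × 1.692⁶ = 25.341
Step 7: 1.08 × 1.692⁷ = 42.877

0.638em, 1.080em, 1.827em, 3.092em, 5.231em, 8.852em, 14.977em, 25.341em, 42.877em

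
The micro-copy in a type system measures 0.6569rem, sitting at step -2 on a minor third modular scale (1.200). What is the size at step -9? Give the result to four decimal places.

0.1833rem

0.6569 ÷ 1.200⁷ = 0.6569 ÷ 3.58318 ≈ 0.1833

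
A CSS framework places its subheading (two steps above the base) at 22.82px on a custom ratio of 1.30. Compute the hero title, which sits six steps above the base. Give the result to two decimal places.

Moving from step +2 to step +6 is 4 steps up, so multiply by r⁴.
22.82 × 1.30⁴ = 22.82 × 2.85610 ≈ 65.176

65.18px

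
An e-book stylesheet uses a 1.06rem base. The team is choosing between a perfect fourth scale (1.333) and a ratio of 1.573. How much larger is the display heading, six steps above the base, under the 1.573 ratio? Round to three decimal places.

10.111rem

Perfect fourth: 1.06 × 1.333⁶ = 5.94685rem
At 1.573: 1.06 × 1.573⁶ = 16.05751rem
Difference: 16.05751 − 5.94685 = 10.11066rem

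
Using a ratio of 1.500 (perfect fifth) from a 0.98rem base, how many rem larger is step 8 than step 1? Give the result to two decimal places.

Step 1: 0.98 × 1.500 = 1.4700rem
Step 8: 0.98 × 1.500⁸ = 25.1163rem
Difference: 25.1163 − 1.4700 = 23.6463rem

23.65rem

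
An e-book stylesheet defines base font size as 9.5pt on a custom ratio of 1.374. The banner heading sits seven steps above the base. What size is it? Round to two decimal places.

87.83pt

9.5 × 1.374⁷ = 9.5 × 9.24500 ≈ 87.83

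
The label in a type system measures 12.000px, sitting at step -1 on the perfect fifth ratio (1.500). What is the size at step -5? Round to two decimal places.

2.37px

Moving from step -1 to step -5 is 4 steps down, so divide by r⁴.
12.000 ÷ 1.500⁴ = 12.000 ÷ 5.06250 ≈ 2.370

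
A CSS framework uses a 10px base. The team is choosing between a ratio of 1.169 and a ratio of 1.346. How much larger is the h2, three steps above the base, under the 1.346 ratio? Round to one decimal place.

At 1.169: 10.0 × 1.169³ = 15.975px
At 1.346: 10.0 × 1.346³ = 24.386px
Difference: 24.386 − 15.975 = 8.411px

8.4px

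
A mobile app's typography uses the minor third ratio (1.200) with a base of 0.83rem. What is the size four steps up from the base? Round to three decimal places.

1.721rem

Every step multiplies by the scale ratio.
0.83 × 1.200⁴ = 0.83 × 2.07360 ≈ 1.721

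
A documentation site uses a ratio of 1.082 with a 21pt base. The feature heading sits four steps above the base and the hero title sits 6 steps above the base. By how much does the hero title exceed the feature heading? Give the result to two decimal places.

4.91pt

Step 4: 21.0 × 1.082⁴ = 28.7825pt
Step 6: 21.0 × 1.082⁶ = 33.6963pt
Difference: 33.6963 − 28.7825 = 4.9138pt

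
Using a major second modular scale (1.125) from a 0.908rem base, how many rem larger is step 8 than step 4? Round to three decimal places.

Step 4: 0.908 × 1.125⁴ = 1.45444rem
Step 8: 0.908 × 1.125⁸ = 2.32973rem
Difference: 2.32973 − 1.45444 = 0.87529rem

0.875rem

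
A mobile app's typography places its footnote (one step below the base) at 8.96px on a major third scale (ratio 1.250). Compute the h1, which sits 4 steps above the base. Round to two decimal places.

The gap is 4 − (-1) = 5 steps, so the factor is 1.250^5.
8.96 × 1.250⁵ = 8.96 × 3.05176 ≈ 27.344

27.34px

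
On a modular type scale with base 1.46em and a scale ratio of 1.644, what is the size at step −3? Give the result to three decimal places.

0.329em

1.46 ÷ 1.644³ = 1.46 ÷ 4.44330 ≈ 0.329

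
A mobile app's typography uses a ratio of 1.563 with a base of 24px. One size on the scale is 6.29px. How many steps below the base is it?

3

1.563ⁿ = 24 / 6.29 = 3.8156
n = ln(3.8156) / ln(1.563) = 1.3391 / 0.4466 ≈ 3.00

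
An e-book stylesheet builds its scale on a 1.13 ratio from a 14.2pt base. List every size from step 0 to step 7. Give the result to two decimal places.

14.20pt, 16.05pt, 18.13pt, 20.49pt, 23.15pt, 26.16pt, 29.56pt, 33.41pt

Step 0: 14.2pt
Step 1: 14.2 × 1.13 = 16.05
Step 2: 14.2 × 1.13² = 18.13
Step 3: 14.2 × 1.13³ = 20.49
Step 4: 14.2 × 1.13⁴ = 23.15
Step 5: 14.2 × 1.13⁵ = 26.16
Step 6: 14.2 × 1.13⁶ = 29.56
Step 7: 14.2 × 1.13⁷ = 33.41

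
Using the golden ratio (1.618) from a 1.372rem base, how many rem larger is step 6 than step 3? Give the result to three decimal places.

Step 3: 1.372 × 1.618³ = 5.81152rem
Step 6: 1.372 × 1.618⁶ = 24.61644rem
Difference: 24.61644 − 5.81152 = 18.80492rem

18.805rem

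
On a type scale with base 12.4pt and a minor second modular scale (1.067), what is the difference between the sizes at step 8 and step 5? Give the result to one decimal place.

3.7pt

Step 5: 12.4 × 1.067⁵ = 17.149pt
Step 8: 12.4 × 1.067⁸ = 20.832pt
Difference: 20.832 − 17.149 = 3.683pt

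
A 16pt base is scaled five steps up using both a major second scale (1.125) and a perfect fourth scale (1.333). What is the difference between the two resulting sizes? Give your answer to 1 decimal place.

Major second: 16.0 × 1.125⁵ = 28.833pt
Perfect fourth: 16.0 × 1.333⁵ = 67.340pt
Difference: 67.340 − 28.833 = 38.507pt

38.5pt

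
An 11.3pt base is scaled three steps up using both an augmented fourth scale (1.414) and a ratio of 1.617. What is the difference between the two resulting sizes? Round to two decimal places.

15.83pt

Augmented fourth: 11.3 × 1.414³ = 31.9467pt
At 1.617: 11.3 × 1.617³ = 47.7759pt
Difference: 47.7759 − 31.9467 = 15.8292pt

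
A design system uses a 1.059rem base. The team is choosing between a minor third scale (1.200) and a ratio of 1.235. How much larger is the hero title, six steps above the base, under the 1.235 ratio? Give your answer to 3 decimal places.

Minor third: 1.059 × 1.200⁶ = 3.16216rem
At 1.235: 1.059 × 1.235⁶ = 3.75749rem
Difference: 3.75749 − 3.16216 = 0.59533rem

0.595rem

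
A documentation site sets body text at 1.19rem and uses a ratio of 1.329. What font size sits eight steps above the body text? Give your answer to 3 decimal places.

11.581rem

1.19 × 1.329⁸ = 1.19 × 9.73195 ≈ 11.581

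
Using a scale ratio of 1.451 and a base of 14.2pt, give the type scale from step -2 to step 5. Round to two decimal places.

Step -2: 14.2 ÷ 1.451² = 6.74
Step -1: 14.2 ÷ 1.451 = 9.79
Step 0: 14.2pt
Step 1: 14.2 × 1.451 = 20.60
Step 2: 14.2 × 1.451² = 29.90
Step 3: 14.2 × 1.451³ = 43.38
Step 4: 14.2 × 1.451⁴ = 62.94
Step 5: 14.2 × 1.451⁵ = 91.33

6.74pt, 9.79pt, 14.20pt, 20.60pt, 29.90pt, 43.38pt, 62.94pt, 91.33pt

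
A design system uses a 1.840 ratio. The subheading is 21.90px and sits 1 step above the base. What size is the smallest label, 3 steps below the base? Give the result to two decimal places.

1.91px

21.90 ÷ 1.840⁴ = 21.90 ÷ 11.46229 ≈ 1.911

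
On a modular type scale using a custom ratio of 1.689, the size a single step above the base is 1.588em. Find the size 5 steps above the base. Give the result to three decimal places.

1.588 × 1.689⁴ = 1.588 × 8.13802 ≈ 12.923

12.923em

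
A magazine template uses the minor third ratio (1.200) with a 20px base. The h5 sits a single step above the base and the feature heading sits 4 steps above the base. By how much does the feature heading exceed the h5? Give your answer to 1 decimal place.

Step 1: 20.0 × 1.200 = 24.000px
Step 4: 20.0 × 1.200⁴ = 41.472px
Difference: 41.472 − 24.000 = 17.472px

17.5px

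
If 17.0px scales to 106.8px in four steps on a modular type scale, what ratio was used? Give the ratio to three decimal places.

r⁴ = 106.8 / 17.0, so r = (106.8/17.0)^(1/4).
r = 6.2824^(1/4) ≈ 1.5832

1.583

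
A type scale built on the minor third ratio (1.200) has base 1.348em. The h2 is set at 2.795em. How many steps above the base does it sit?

4

1.200ⁿ = 2.795 / 1.348 = 2.0734
n = ln(2.0734) / ln(1.200) = 0.7292 / 0.1823 ≈ 4.00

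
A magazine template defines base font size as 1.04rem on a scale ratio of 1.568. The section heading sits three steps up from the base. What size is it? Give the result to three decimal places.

1.04 × 1.568³ = 1.04 × 3.85512 ≈ 4.009

4.009rem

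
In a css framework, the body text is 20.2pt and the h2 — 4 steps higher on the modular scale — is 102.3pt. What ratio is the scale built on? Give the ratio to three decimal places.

1.500

r⁴ = 102.3 / 20.2, so r = (102.3/20.2)^(1/4).
r = 5.0644^(1/4) ≈ 1.5001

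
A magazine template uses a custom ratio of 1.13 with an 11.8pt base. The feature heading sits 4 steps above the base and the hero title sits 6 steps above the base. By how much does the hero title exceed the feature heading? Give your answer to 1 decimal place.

5.3pt

Step 4: 11.8 × 1.13⁴ = 19.240pt
Step 6: 11.8 × 1.13⁶ = 24.567pt
Difference: 24.567 − 19.240 = 5.327pt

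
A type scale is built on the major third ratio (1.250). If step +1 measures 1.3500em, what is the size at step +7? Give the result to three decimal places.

1.3500 × 1.250⁶ = 1.3500 × 3.81470 ≈ 5.150

5.150em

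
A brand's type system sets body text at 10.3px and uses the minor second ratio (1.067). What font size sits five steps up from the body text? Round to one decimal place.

14.2px

10.3 × 1.067⁵ = 10.3 × 1.38300 ≈ 14.24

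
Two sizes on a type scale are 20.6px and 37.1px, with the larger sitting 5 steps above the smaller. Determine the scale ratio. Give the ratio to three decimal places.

r⁵ = 37.1 / 20.6, so r = (37.1/20.6)^(1/5).
r = 1.8010^(1/5) ≈ 1.1249

1.125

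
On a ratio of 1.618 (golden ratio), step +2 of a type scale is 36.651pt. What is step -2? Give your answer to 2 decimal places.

5.35pt

Moving from step +2 to step -2 is 4 steps down, so divide by r⁴.
36.651 ÷ 1.618⁴ = 36.651 ÷ 6.85353 ≈ 5.348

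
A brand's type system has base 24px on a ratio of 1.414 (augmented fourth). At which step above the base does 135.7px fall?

5

1.414ⁿ = 135.7 / 24 = 5.6542
n = ln(5.6542) / ln(1.414) = 1.7324 / 0.3464 ≈ 5.00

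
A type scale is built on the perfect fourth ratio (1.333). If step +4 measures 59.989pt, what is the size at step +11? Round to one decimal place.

59.989 × 1.333⁷ = 59.989 × 7.47844 ≈ 448.624

448.6pt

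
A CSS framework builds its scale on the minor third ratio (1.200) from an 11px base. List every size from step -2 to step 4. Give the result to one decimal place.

7.6px, 9.2px, 11.0px, 13.2px, 15.8px, 19.0px, 22.8px

Step -2: 11.0 ÷ 1.200² = 7.6
Step -1: 11.0 ÷ 1.200 = 9.2
Step 0: 11px
Step 1: 11.0 × 1.200 = 13.2
Step 2: 11.0 × 1.200² = 15.8
Step 3: 11.0 × 1.200³ = 19.0
Step 4: 11.0 × 1.200⁴ = 22.8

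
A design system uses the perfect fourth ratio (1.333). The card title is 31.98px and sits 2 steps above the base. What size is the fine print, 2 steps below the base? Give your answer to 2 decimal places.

10.13px

Moving from step +2 to step -2 is 4 steps down, so divide by r⁴.
31.98 ÷ 1.333⁴ = 31.98 ÷ 3.15733 ≈ 10.129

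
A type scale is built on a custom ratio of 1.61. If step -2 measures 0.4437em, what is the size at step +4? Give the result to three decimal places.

Moving from step -2 to step +4 is 6 steps up, so multiply by r⁶.
0.4437 × 1.61⁶ = 0.4437 × 17.41627 ≈ 7.728

7.728em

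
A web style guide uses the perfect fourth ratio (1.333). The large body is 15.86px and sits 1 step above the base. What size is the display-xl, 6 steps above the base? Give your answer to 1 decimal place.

66.8px

15.86 × 1.333⁵ = 15.86 × 4.20873 ≈ 66.750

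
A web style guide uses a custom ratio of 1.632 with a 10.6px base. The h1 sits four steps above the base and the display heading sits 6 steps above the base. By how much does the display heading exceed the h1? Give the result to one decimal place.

Step 4: 10.6 × 1.632⁴ = 75.195px
Step 6: 10.6 × 1.632⁶ = 200.275px
Difference: 200.275 − 75.195 = 125.080px

125.1px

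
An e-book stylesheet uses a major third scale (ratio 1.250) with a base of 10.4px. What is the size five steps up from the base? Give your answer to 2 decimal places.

31.74px

10.4 × 1.250⁵ = 10.4 × 3.05176 ≈ 31.74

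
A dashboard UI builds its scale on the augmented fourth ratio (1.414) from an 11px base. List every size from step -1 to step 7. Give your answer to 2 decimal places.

7.78px, 11.00px, 15.55px, 21.99px, 31.10px, 43.97px, 62.18px, 87.92px, 124.32px

Step -1: 11.0 ÷ 1.414 = 7.78
Step 0: 11px
Step 1: 11.0 × 1.414 = 15.55
Step 2: 11.0 × 1.414² = 21.99
Step 3: 11.0 × 1.414³ = 31.10
Step 4: 11.0 × 1.414⁴ = 43.97
Step 5: 11.0 × 1.414⁵ = 62.18
Step 6: 11.0 × 1.414⁶ = 87.92
Step 7: 11.0 × 1.414⁷ = 124.32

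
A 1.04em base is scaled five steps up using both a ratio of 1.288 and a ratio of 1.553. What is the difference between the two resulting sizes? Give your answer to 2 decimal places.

At 1.288: 1.04 × 1.288⁵ = 3.6865em
At 1.553: 1.04 × 1.553⁵ = 9.3949em
Difference: 9.3949 − 3.6865 = 5.7084em

5.71em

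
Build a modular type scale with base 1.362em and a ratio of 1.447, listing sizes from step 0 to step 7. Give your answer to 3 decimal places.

Step 0: 1.362em
Step 1: 1.362 × 1.447 = 1.971
Step 2: 1.362 × 1.447² = 2.852
Step 3: 1.362 × 1.447³ = 4.127
Step 4: 1.362 × 1.447⁴ = 5.971
Step 5: 1.362 × 1.447⁵ = 8.640
Step 6: 1.362 × 1.447⁶ = 12.502
Step 7: 1.362 × 1.447⁷ = 18.091

1.362em, 1.971em, 2.852em, 4.127em, 5.971em, 8.640em, 12.502em, 18.091em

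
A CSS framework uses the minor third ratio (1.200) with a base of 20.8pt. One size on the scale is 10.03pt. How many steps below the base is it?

4

1.200ⁿ = 20.8 / 10.03 = 2.0738
n = ln(2.0738) / ln(1.200) = 0.7294 / 0.1823 ≈ 4.00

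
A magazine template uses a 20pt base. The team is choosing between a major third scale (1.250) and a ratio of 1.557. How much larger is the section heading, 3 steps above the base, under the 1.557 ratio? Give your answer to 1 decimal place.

Major third: 20.0 × 1.250³ = 39.062pt
At 1.557: 20.0 × 1.557³ = 75.491pt
Difference: 75.491 − 39.062 = 36.429pt

36.4pt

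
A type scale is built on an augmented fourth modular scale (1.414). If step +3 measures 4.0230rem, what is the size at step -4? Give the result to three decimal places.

0.356rem

Moving from step +3 to step -4 is 7 steps down, so divide by r⁷.
4.0230 ÷ 1.414⁷ = 4.0230 ÷ 11.30175 ≈ 0.356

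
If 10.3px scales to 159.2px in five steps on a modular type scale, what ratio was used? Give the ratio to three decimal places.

The ratio satisfies 10.3 × r⁵ = 159.2, so r = (159.2 / 10.3)^(1/5).
r = 15.4563^(1/5) ≈ 1.7291

1.729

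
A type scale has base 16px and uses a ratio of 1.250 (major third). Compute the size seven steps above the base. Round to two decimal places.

76.29px

16.0 × 1.250⁷ = 16.0 × 4.76837 ≈ 76.29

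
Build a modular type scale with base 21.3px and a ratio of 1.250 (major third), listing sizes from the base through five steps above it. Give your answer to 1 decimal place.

Step 0: 21.3px
Step 1: 21.3 × 1.250 = 26.6
Step 2: 21.3 × 1.250² = 33.3
Step 3: 21.3 × 1.250³ = 41.6
Step 4: 21.3 × 1.250⁴ = 52.0
Step 5: 21.3 × 1.250⁵ = 65.0

21.3px, 26.6px, 33.3px, 41.6px, 52.0px, 65.0px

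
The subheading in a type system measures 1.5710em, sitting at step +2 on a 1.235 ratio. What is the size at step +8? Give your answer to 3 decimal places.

1.5710 × 1.235⁶ = 1.5710 × 3.54815 ≈ 5.574

5.574em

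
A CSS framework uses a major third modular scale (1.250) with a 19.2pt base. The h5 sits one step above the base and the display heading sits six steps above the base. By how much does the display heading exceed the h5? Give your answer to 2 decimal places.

49.24pt

Step 1: 19.2 × 1.250 = 24.0000pt
Step 6: 19.2 × 1.250⁶ = 73.2422pt
Difference: 73.2422 − 24.0000 = 49.2422pt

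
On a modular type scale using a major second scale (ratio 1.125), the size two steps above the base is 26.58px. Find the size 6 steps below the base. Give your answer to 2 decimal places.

Moving from step +2 to step -6 is 8 steps down, so divide by r⁸.
26.58 ÷ 1.125⁸ = 26.58 ÷ 2.56578 ≈ 10.359

10.36px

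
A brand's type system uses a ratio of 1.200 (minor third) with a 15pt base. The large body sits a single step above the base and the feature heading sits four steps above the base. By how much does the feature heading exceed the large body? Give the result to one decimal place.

Step 1: 15.0 × 1.200 = 18.000pt
Step 4: 15.0 × 1.200⁴ = 31.104pt
Difference: 31.104 − 18.000 = 13.104pt

13.1pt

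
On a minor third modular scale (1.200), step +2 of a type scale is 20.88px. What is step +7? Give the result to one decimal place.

Moving from step +2 to step +7 is 5 steps up, so multiply by r⁵.
20.88 × 1.200⁵ = 20.88 × 2.48832 ≈ 51.956

52.0px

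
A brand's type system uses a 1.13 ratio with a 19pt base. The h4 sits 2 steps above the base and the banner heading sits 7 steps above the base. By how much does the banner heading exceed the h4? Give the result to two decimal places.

20.44pt

Step 2: 19.0 × 1.13² = 24.2611pt
Step 7: 19.0 × 1.13⁷ = 44.6995pt
Difference: 44.6995 − 24.2611 = 20.4384pt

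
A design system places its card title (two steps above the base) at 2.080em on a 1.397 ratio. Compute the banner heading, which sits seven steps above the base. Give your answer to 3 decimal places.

11.067em

2.080 × 1.397⁵ = 2.080 × 5.32086 ≈ 11.067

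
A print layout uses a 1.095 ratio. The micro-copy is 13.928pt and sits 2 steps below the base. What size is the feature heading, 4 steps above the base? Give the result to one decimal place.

24.0pt

13.928 × 1.095⁶ = 13.928 × 1.72379 ≈ 24.009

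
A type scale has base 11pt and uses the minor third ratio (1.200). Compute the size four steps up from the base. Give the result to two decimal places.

11.0 × 1.200⁴ = 11.0 × 2.07360 ≈ 22.81

22.81pt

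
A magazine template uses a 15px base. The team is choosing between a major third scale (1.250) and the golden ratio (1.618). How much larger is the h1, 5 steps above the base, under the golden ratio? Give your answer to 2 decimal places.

Major third: 15.0 × 1.250⁵ = 45.7764px
Golden ratio: 15.0 × 1.618⁵ = 166.3351px
Difference: 166.3351 − 45.7764 = 120.5587px

120.56px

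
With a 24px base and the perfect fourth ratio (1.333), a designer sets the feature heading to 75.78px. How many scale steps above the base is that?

1.333ⁿ = 75.78 / 24 = 3.1575
n = ln(3.1575) / ln(1.333) = 1.1498 / 0.2874 ≈ 4.00

4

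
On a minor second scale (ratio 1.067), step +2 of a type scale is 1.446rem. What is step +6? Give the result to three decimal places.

Moving from step +2 to step +6 is 4 steps up, so multiply by r⁴.
1.446 × 1.067⁴ = 1.446 × 1.29616 ≈ 1.874

1.874rem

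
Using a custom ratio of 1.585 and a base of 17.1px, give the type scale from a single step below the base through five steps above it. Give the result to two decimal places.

Step -1: 17.1 ÷ 1.585 = 10.79
Step 0: 17.1px
Step 1: 17.1 × 1.585 = 27.10
Step 2: 17.1 × 1.585² = 42.96
Step 3: 17.1 × 1.585³ = 68.09
Step 4: 17.1 × 1.585⁴ = 107.92
Step 5: 17.1 × 1.585⁵ = 171.06

10.79px, 17.10px, 27.10px, 42.96px, 68.09px, 107.92px, 171.06px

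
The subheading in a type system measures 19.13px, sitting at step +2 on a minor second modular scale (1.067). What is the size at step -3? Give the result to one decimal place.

Moving from step +2 to step -3 is 5 steps down, so divide by r⁵.
19.13 ÷ 1.067⁵ = 19.13 ÷ 1.38300 ≈ 13.832

13.8px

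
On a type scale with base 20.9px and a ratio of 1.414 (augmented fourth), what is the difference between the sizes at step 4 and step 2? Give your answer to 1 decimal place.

Step 2: 20.9 × 1.414² = 41.787px
Step 4: 20.9 × 1.414⁴ = 83.550px
Difference: 83.550 − 41.787 = 41.763px

41.8px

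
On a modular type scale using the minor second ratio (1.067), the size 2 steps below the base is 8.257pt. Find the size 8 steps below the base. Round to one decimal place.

5.6pt

8.257 ÷ 1.067⁶ = 8.257 ÷ 1.47566 ≈ 5.595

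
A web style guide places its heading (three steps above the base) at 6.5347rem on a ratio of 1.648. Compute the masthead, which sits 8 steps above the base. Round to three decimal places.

6.5347 × 1.648⁵ = 6.5347 × 12.15587 ≈ 79.435

79.435rem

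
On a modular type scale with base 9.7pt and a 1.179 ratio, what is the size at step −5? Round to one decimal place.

Every step multiplies by the scale ratio.
9.7 ÷ 1.179⁵ = 9.7 ÷ 2.27808 ≈ 4.26

4.3pt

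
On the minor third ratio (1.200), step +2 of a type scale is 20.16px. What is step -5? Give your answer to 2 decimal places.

Moving from step +2 to step -5 is 7 steps down, so divide by r⁷.
20.16 ÷ 1.200⁷ = 20.16 ÷ 3.58318 ≈ 5.626

5.63px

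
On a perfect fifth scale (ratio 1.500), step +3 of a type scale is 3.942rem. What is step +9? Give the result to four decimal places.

The gap is 9 − (3) = 6 steps, so the factor is 1.500^6.
3.942 × 1.500⁶ = 3.942 × 11.39062 ≈ 44.9018

44.9018rem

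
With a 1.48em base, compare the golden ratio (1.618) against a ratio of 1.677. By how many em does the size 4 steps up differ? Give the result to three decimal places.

1.562em

Golden ratio: 1.48 × 1.618⁴ = 10.14322em
At 1.677: 1.48 × 1.677⁴ = 11.70561em
Difference: 11.70561 − 10.14322 = 1.56239em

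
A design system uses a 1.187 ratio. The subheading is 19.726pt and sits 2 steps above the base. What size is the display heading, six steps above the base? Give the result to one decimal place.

Moving from step +2 to step +6 is 4 steps up, so multiply by r⁴.
19.726 × 1.187⁴ = 19.726 × 1.98519 ≈ 39.160

39.2pt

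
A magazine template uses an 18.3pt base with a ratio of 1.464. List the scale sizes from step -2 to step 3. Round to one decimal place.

Step -2: 18.3 ÷ 1.464² = 8.5
Step -1: 18.3 ÷ 1.464 = 12.5
Step 0: 18.3pt
Step 1: 18.3 × 1.464 = 26.8
Step 2: 18.3 × 1.464² = 39.2
Step 3: 18.3 × 1.464³ = 57.4

8.5pt, 12.5pt, 18.3pt, 26.8pt, 39.2pt, 57.4pt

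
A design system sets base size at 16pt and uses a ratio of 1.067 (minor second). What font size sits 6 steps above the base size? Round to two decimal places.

23.61pt

Every step multiplies by the scale ratio.
16.0 × 1.067⁶ = 16.0 × 1.47566 ≈ 23.61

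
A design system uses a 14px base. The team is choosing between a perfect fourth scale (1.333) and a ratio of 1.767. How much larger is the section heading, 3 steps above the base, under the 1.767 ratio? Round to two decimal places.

44.08px

Perfect fourth: 14.0 × 1.333³ = 33.1603px
At 1.767: 14.0 × 1.767³ = 77.2392px
Difference: 77.2392 − 33.1603 = 44.0789px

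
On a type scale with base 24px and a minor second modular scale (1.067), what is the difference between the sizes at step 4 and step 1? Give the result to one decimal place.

Step 1: 24.0 × 1.067 = 25.608px
Step 4: 24.0 × 1.067⁴ = 31.108px
Difference: 31.108 − 25.608 = 5.500px

5.5px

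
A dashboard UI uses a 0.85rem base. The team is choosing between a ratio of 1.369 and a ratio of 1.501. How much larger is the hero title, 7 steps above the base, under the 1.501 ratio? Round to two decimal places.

At 1.369: 0.85 × 1.369⁷ = 7.6603rem
At 1.501: 0.85 × 1.501⁷ = 14.5910rem
Difference: 14.5910 − 7.6603 = 6.9307rem

6.93rem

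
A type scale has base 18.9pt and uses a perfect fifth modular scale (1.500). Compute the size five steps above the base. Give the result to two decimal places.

Every step multiplies by the scale ratio.
18.9 × 1.500⁵ = 18.9 × 7.59375 ≈ 143.52

143.52pt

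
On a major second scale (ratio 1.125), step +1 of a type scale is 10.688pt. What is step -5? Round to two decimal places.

Moving from step +1 to step -5 is 6 steps down, so divide by r⁶.
10.688 ÷ 1.125⁶ = 10.688 ÷ 2.02729 ≈ 5.272

5.27pt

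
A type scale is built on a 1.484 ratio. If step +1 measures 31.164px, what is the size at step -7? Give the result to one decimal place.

1.3px

31.164 ÷ 1.484⁸ = 31.164 ÷ 23.52184 ≈ 1.325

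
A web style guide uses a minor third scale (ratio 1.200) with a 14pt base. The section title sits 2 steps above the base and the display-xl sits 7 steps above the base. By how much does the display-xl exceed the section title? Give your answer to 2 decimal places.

Step 2: 14.0 × 1.200² = 20.1600pt
Step 7: 14.0 × 1.200⁷ = 50.1645pt
Difference: 50.1645 − 20.1600 = 30.0045pt

30.00pt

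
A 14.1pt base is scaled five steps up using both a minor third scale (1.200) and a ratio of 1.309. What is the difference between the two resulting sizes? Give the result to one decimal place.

Minor third: 14.1 × 1.200⁵ = 35.085pt
At 1.309: 14.1 × 1.309⁵ = 54.190pt
Difference: 54.190 − 35.085 = 19.105pt

19.1pt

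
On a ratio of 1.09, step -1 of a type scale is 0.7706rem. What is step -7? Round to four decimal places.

0.4595rem

0.7706 ÷ 1.09⁶ = 0.7706 ÷ 1.67710 ≈ 0.4595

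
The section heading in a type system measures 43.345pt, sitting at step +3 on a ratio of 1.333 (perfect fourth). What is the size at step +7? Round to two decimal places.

Moving from step +3 to step +7 is 4 steps up, so multiply by r⁴.
43.345 × 1.333⁴ = 43.345 × 3.15733 ≈ 136.855

136.85pt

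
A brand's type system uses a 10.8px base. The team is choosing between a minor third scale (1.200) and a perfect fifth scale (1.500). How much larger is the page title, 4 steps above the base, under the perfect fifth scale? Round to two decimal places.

32.28px

Minor third: 10.8 × 1.200⁴ = 22.3949px
Perfect fifth: 10.8 × 1.500⁴ = 54.6750px
Difference: 54.6750 − 22.3949 = 32.2801px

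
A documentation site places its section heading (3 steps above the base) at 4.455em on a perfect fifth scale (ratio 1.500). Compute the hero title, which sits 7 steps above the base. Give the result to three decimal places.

4.455 × 1.500⁴ = 4.455 × 5.06250 ≈ 22.553

22.553em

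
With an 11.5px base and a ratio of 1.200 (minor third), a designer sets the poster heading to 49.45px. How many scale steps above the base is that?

1.200ⁿ = 49.45 / 11.5 = 4.3000
n = ln(4.3000) / ln(1.200) = 1.4586 / 0.1823 ≈ 8.00

8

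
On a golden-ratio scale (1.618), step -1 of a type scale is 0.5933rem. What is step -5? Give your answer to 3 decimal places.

0.5933 ÷ 1.618⁴ = 0.5933 ÷ 6.85353 ≈ 0.087

0.087rem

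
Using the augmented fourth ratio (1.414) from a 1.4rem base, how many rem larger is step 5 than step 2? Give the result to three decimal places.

5.114rem

Step 2: 1.4 × 1.414² = 2.79915rem
Step 5: 1.4 × 1.414⁵ = 7.91362rem
Difference: 7.91362 − 2.79915 = 5.11447rem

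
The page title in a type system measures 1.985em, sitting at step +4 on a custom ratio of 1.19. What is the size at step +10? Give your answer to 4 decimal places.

The gap is 10 − (4) = 6 steps, so the factor is 1.19^6.
1.985 × 1.19⁶ = 1.985 × 2.83976 ≈ 5.6369

5.6369em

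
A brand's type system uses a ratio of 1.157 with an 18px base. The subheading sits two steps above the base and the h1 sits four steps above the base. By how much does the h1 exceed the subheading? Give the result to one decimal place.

Step 2: 18.0 × 1.157² = 24.096px
Step 4: 18.0 × 1.157⁴ = 32.256px
Difference: 32.256 − 24.096 = 8.160px

8.2px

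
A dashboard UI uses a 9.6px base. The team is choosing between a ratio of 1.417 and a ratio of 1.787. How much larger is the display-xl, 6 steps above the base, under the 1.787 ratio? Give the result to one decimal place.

234.9px

At 1.417: 9.6 × 1.417⁶ = 77.712px
At 1.787: 9.6 × 1.787⁶ = 312.621px
Difference: 312.621 − 77.712 = 234.909px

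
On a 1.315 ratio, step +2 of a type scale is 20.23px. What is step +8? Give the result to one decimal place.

20.23 × 1.315⁶ = 20.23 × 5.17076 ≈ 104.605

104.6px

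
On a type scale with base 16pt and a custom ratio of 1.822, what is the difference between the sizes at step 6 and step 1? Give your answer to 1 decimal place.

556.2pt

Step 1: 16.0 × 1.822 = 29.152pt
Step 6: 16.0 × 1.822⁶ = 585.343pt
Difference: 585.343 − 29.152 = 556.191pt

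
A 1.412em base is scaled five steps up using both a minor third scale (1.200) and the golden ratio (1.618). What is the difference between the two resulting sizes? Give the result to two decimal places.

12.14em

Minor third: 1.412 × 1.200⁵ = 3.5135em
Golden ratio: 1.412 × 1.618⁵ = 15.6577em
Difference: 15.6577 − 3.5135 = 12.1442em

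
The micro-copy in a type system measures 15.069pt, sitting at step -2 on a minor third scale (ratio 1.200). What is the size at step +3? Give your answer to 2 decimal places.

Moving from step -2 to step +3 is 5 steps up, so multiply by r⁵.
15.069 × 1.200⁵ = 15.069 × 2.48832 ≈ 37.496

37.50pt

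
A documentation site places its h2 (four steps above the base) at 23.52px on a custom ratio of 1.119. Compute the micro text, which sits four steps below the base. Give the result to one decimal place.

23.52 ÷ 1.119⁸ = 23.52 ÷ 2.45833 ≈ 9.567

9.6px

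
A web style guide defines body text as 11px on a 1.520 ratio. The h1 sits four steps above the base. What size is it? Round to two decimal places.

58.72px

Each step on a modular scale multiplies by the ratio, so the size n steps from the base is base × ratioⁿ.
11.0 × 1.520⁴ = 11.0 × 5.33795 ≈ 58.72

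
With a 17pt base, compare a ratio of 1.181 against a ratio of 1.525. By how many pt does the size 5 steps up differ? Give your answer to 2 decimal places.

101.16pt

At 1.181: 17.0 × 1.181⁵ = 39.0570pt
At 1.525: 17.0 × 1.525⁵ = 140.2162pt
Difference: 140.2162 − 39.0570 = 101.1592pt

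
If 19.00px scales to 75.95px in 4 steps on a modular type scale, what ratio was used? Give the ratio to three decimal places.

1.414

The ratio satisfies 19.00 × r⁴ = 75.95, so r = (75.95 / 19.00)^(1/4).
r = 3.9974^(1/4) ≈ 1.4140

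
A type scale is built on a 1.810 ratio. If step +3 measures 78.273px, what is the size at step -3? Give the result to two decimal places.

2.23px

The gap is -3 − (3) = -6 steps, so the factor is 1.810^-6.
78.273 ÷ 1.810⁶ = 78.273 ÷ 35.16183 ≈ 2.226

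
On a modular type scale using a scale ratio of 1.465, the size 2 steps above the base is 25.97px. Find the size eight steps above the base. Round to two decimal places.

256.74px

25.97 × 1.465⁶ = 25.97 × 9.88612 ≈ 256.742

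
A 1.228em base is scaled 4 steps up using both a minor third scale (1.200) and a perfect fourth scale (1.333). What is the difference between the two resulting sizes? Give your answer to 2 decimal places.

1.33em

Minor third: 1.228 × 1.200⁴ = 2.5464em
Perfect fourth: 1.228 × 1.333⁴ = 3.8772em
Difference: 3.8772 − 2.5464 = 1.3308em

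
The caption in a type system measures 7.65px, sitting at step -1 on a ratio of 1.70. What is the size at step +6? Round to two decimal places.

313.91px

The gap is 6 − (-1) = 7 steps, so the factor is 1.70^7.
7.65 × 1.70⁷ = 7.65 × 41.03387 ≈ 313.909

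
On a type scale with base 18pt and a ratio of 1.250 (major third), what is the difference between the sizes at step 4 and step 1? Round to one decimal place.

21.4pt

Step 1: 18.0 × 1.250 = 22.500pt
Step 4: 18.0 × 1.250⁴ = 43.945pt
Difference: 43.945 − 22.500 = 21.445pt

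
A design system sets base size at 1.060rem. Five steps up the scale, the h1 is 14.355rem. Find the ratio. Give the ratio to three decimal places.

1.684

The ratio satisfies 1.060 × r⁵ = 14.355, so r = (14.355 / 1.060)^(1/5).
r = 13.5425^(1/5) ≈ 1.6840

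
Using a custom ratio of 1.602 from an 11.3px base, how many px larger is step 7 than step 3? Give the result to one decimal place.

259.5px

Step 3: 11.3 × 1.602³ = 46.459px
Step 7: 11.3 × 1.602⁷ = 305.996px
Difference: 305.996 − 46.459 = 259.537px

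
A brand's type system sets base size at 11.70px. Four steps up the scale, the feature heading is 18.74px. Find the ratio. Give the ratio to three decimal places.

1.125

r⁴ = 18.74 / 11.70, so r = (18.74/11.70)^(1/4).
r = 1.6017^(1/4) ≈ 1.1250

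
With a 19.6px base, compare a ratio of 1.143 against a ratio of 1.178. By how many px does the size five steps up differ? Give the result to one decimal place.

6.2px

At 1.143: 19.6 × 1.143⁵ = 38.237px
At 1.178: 19.6 × 1.178⁵ = 44.461px
Difference: 44.461 − 38.237 = 6.224px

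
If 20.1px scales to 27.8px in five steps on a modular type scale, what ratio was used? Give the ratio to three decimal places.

r⁵ = 27.8 / 20.1, so r = (27.8/20.1)^(1/5).
r = 1.3831^(1/5) ≈ 1.0670

1.067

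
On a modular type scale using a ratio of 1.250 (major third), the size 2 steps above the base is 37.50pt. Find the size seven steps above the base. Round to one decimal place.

37.50 × 1.250⁵ = 37.50 × 3.05176 ≈ 114.441

114.4pt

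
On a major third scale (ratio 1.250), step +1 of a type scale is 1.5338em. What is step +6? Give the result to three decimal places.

The gap is 6 − (1) = 5 steps, so the factor is 1.250^5.
1.5338 × 1.250⁵ = 1.5338 × 3.05176 ≈ 4.681

4.681em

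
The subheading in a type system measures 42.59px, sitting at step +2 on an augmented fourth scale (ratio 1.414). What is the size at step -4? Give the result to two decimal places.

5.33px

Moving from step +2 to step -4 is 6 steps down, so divide by r⁶.
42.59 ÷ 1.414⁶ = 42.59 ÷ 7.99275 ≈ 5.329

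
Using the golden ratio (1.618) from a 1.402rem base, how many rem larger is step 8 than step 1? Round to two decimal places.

Step 1: 1.402 × 1.618 = 2.2684rem
Step 8: 1.402 × 1.618⁸ = 65.8531rem
Difference: 65.8531 − 2.2684 = 63.5847rem

63.58rem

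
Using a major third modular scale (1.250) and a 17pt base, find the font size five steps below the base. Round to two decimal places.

17.0 ÷ 1.250⁵ = 17.0 ÷ 3.05176 ≈ 5.57

5.57pt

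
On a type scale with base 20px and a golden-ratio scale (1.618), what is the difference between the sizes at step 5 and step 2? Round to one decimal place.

Step 2: 20.0 × 1.618² = 52.358px
Step 5: 20.0 × 1.618⁵ = 221.780px
Difference: 221.780 − 52.358 = 169.422px

169.4px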